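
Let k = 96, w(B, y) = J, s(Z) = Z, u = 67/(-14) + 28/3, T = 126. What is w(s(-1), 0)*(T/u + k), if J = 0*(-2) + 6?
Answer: 141768/191 ≈ 742.24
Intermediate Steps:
u = 191/42 (u = 67*(-1/14) + 28*(⅓) = -67/14 + 28/3 = 191/42 ≈ 4.5476)
J = 6 (J = 0 + 6 = 6)
w(B, y) = 6
w(s(-1), 0)*(T/u + k) = 6*(126/(191/42) + 96) = 6*(126*(42/191) + 96) = 6*(5292/191 + 96) = 6*(23628/191) = 141768/191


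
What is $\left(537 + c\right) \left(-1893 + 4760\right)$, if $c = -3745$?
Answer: $-9197336$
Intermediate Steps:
$\left(537 + c\right) \left(-1893 + 4760\right) = \left(537 - 3745\right) \left(-1893 + 4760\right) = \left(-3208\right) 2867 = -9197336$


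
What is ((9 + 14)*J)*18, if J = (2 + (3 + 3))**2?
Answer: 26496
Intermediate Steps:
J = 64 (J = (2 + 6)**2 = 8**2 = 64)
((9 + 14)*J)*18 = ((9 + 14)*64)*18 = (23*64)*18 = 1472*18 = 26496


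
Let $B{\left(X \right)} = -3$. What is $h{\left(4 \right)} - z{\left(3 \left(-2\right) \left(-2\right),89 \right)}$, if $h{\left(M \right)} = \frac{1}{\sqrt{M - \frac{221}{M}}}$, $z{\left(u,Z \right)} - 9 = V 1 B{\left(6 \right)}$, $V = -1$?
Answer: $-12 - \frac{2 i \sqrt{205}}{205} \approx -12.0 - 0.13969 i$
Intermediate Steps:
$z{\left(u,Z \right)} = 12$ ($z{\left(u,Z \right)} = 9 + \left(-1\right) 1 \left(-3\right) = 9 - -3 = 9 + 3 = 12$)
$h{\left(M \right)} = \frac{1}{\sqrt{M - \frac{221}{M}}}$
$h{\left(4 \right)} - z{\left(3 \left(-2\right) \left(-2\right),89 \right)} = \frac{1}{\sqrt{4 - \frac{221}{4}}} - 12 = \frac{1}{\sqrt{- \frac{205}{4}}} - 12 = - \frac{2 i \sqrt{205}}{205} - 12 = -12 - \frac{2 i \sqrt{205}}{205}$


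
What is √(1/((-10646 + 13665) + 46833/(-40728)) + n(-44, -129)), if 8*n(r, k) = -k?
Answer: √433079491433622290/163881332 ≈ 4.0156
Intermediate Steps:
n(r, k) = -k/8 (n(r, k) = (-k)/8 = -k/8)
√(1/((-10646 + 13665) + 46833/(-40728)) + n(-44, -129)) = √(1/((-10646 + 13665) + 46833/(-40728)) - ⅛*(-129)) = √(1/(3019 + 46833*(-1/40728)) + 129/8) = √(1/(3019 - 15611/13576) + 129/8) = √(1/(40970333/13576) + 129/8) = √(13576/40970333 + 129/8) = √(5285281565/327762664) = √433079491433622290/163881332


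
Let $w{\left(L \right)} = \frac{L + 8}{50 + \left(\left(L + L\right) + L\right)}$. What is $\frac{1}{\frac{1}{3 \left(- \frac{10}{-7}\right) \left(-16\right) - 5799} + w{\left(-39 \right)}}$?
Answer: $\frac{2751891}{1272794} \approx 2.1621$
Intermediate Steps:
$w{\left(L \right)} = \frac{8 + L}{50 + 3 L}$ ($w{\left(L \right)} = \frac{8 + L}{50 + \left(2 L + L\right)} = \frac{8 + L}{50 + 3 L}$)
$\frac{1}{\frac{1}{3 \left(- \frac{10}{-7}\right) \left(-16\right) - 5799} + w{\left(-39 \right)}} = \frac{1}{\frac{1}{3 \left(- \frac{10}{-7}\right) \left(-16\right) - 5799} + \frac{8 - 39}{50 + 3 \left(-39\right)}} = \frac{1}{\frac{1}{3 \left(\left(-10\right) \left(- \frac{1}{7}\right)\right) \left(-16\right) - 5799} + \frac{1}{50 - 117} \left(-31\right)} = \frac{1}{\frac{1}{3 \cdot \frac{10}{7} \left(-16\right) - 5799} + \frac{1}{-67} \left(-31\right)} = \frac{1}{\frac{1}{\frac{30}{7} \left(-16\right) - 5799} - - \frac{31}{67}} = \frac{1}{\frac{1}{- \frac{480}{7} - 5799} + \frac{31}{67}} = \frac{1}{\frac{1}{- \frac{41073}{7}} + \frac{31}{67}} = \frac{1}{- \frac{7}{41073} + \frac{31}{67}} = \frac{1}{\frac{1272794}{2751891}} = \frac{2751891}{1272794}$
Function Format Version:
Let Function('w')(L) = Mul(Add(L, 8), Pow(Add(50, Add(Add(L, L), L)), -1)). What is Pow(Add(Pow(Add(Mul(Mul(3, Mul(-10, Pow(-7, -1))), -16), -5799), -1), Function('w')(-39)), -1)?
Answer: Rational(2751891, 1272794) ≈ 2.1621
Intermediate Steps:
Function('w')(L) = Mul(Pow(Add(50, Mul(3, L)), -1), Add(8, L)) (Function('w')(L) = Mul(Add(8, L), Pow(Add(50, Add(Mul(2, L), L)), -1)) = Mul(Add(8, L), Pow(Add(50, Mul(3, L)), -1)) = Mul(Pow(Add(50, Mul(3, L)), -1), Add(8, L)))
Pow(Add(Pow(Add(Mul(Mul(3, Mul(-10, Pow(-7, -1))), -16), -5799), -1), Function('w')(-39)), -1) = Pow(Add(Pow(Add(Mul(Mul(3, Mul(-10, Pow(-7, -1))), -16), -5799), -1), Mul(Pow(Add(50, Mul(3, -39)), -1), Add(8, -39))), -1) = Pow(Add(Pow(Add(Mul(Mul(3, Mul(-10, Rational(-1, 7))), -16), -5799), -1), Mul(Pow(Add(50, -117), -1), -31)), -1) = Pow(Add(Pow(Add(Mul(Mul(3, Rational(10, 7)), -16), -5799), -1), Mul(Pow(-67, -1), -31)), -1) = Pow(Add(Pow(Add(Mul(Rational(30, 7), -16), -5799), -1), Mul(Rational(-1, 67), -31)), -1) = Pow(Add(Pow(Add(Rational(-480, 7), -5799), -1), Rational(31, 67)), -1) = Pow(Add(Pow(Rational(-41073, 7), -1), Rational(31, 67)), -1) = Pow(Add(Rational(-7, 41073), Rational(31, 67)), -1) = Pow(Rational(1272794, 2751891), -1) = Rational(2751891, 1272794)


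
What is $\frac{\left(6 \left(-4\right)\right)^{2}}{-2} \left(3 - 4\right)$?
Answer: $288$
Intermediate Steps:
$\frac{\left(6 \left(-4\right)\right)^{2}}{-2} \left(3 - 4\right) = - \frac{\left(-24\right)^{2}}{2} \left(-1\right) = \left(- \frac{1}{2}\right) 576 \left(-1\right) = \left(-288\right) \left(-1\right) = 288$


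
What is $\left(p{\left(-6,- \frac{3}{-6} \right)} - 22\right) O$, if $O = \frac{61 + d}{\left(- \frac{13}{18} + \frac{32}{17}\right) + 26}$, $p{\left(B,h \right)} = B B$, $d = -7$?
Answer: $\frac{231336}{8311} \approx 27.835$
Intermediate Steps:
$p{\left(B,h \right)} = B^{2}$
$O = \frac{16524}{8311}$ ($O = \frac{61 - 7}{\left(- \frac{13}{18} + \frac{32}{17}\right) + 26} = \frac{54}{\left(\left(-13\right) \frac{1}{18} + 32 \cdot \frac{1}{17}\right) + 26} = \frac{54}{\left(- \frac{13}{18} + \frac{32}{17}\right) + 26} = \frac{54}{\frac{355}{306} + 26} = \frac{54}{\frac{8311}{306}} = 54 \cdot \frac{306}{8311} = \frac{16524}{8311} \approx 1.9882$)
$\left(p{\left(-6,- \frac{3}{-6} \right)} - 22\right) O = \left(\left(-6\right)^{2} - 22\right) \frac{16524}{8311} = \left(36 - 22\right) \frac{16524}{8311} = 14 \cdot \frac{16524}{8311} = \frac{231336}{8311}$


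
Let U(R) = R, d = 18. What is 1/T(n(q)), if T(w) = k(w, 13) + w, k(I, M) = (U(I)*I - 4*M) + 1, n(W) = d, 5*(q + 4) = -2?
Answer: 1/291 ≈ 0.0034364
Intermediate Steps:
q = -22/5 (q = -4 + (1/5)*(-2) = -4 - 2/5 = -22/5 ≈ -4.4000)
n(W) = 18
k(I, M) = 1 + I**2 - 4*M (k(I, M) = (I*I - 4*M) + 1 = (I**2 - 4*M) + 1 = 1 + I**2 - 4*M)
T(w) = -51 + w + w**2 (T(w) = (1 + w**2 - 4*13) + w = (1 + w**2 - 52) + w = (-51 + w**2) + w = -51 + w + w**2)
1/T(n(q)) = 1/(-51 + 18 + 18**2) = 1/(-51 + 18 + 324) = 1/291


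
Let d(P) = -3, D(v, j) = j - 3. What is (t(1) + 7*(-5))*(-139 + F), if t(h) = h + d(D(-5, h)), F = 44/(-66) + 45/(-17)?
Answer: 268546/51 ≈ 5265.6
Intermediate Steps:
D(v, j) = -3 + j
F = -169/51 (F = 44*(-1/66) + 45*(-1/17) = -2/3 - 45/17 = -169/51 ≈ -3.3137)
t(h) = -3 + h (t(h) = h - 3 = -3 + h)
(t(1) + 7*(-5))*(-139 + F) = ((-3 + 1) + 7*(-5))*(-139 - 169/51) = (-2 - 35)*(-7258/51) = -37*(-7258/51) = 268546/51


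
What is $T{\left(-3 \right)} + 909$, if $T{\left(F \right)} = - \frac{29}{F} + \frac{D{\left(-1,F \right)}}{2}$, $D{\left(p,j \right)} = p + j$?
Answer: $\frac{2750}{3} \approx 916.67$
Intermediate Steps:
$D{\left(p,j \right)} = j + p$
$T{\left(F \right)} = - \frac{1}{2} + \frac{F}{2} - \frac{29}{F}$ ($T{\left(F \right)} = - \frac{29}{F} + \frac{F - 1}{2} = - \frac{29}{F} + \left(-1 + F\right) \frac{1}{2} = - \frac{29}{F} + \left(- \frac{1}{2} + \frac{F}{2}\right) = - \frac{1}{2} + \frac{F}{2} - \frac{29}{F}$)
$T{\left(-3 \right)} + 909 = \frac{-58 - 3 \left(-1 - 3\right)}{2 \left(-3\right)} + 909 = \frac{1}{2} \left(- \frac{1}{3}\right) \left(-58 - -12\right) + 909 = \frac{1}{2} \left(- \frac{1}{3}\right) \left(-58 + 12\right) + 909 = \frac{1}{2} \left(- \frac{1}{3}\right) \left(-46\right) + 909 = \frac{23}{3} + 909 = \frac{2750}{3}$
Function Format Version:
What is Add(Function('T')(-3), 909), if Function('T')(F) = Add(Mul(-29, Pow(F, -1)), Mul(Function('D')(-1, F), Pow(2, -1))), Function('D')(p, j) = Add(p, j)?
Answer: Rational(2750, 3) ≈ 916.67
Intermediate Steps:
Function('D')(p, j) = Add(j, p)
Function('T')(F) = Add(Rational(-1, 2), Mul(Rational(1, 2), F), Mul(-29, Pow(F, -1))) (Function('T')(F) = Add(Mul(-29, Pow(F, -1)), Mul(Add(F, -1), Pow(2, -1))) = Add(Mul(-29, Pow(F, -1)), Mul(Add(-1, F), Rational(1, 2))) = Add(Mul(-29, Pow(F, -1)), Add(Rational(-1, 2), Mul(Rational(1, 2), F))) = Add(Rational(-1, 2), Mul(Rational(1, 2), F), Mul(-29, Pow(F, -1))))
Add(Function('T')(-3), 909) = Add(Mul(Rational(1, 2), Pow(-3, -1), Add(-58, Mul(-3, Add(-1, -3)))), 909) = Add(Mul(Rational(1, 2), Rational(-1, 3), Add(-58, Mul(-3, -4))), 909) = Add(Mul(Rational(1, 2), Rational(-1, 3), Add(-58, 12)), 909) = Add(Mul(Rational(1, 2), Rational(-1, 3), -46), 909) = Add(Rational(23, 3), 909) = Rational(2750, 3)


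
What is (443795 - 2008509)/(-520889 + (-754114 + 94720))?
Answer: 1564714/1180283 ≈ 1.3257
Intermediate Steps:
(443795 - 2008509)/(-520889 + (-754114 + 94720)) = -1564714/(-520889 - 659394) = -1564714/(-1180283) = -1564714*(-1/1180283) = 1564714/1180283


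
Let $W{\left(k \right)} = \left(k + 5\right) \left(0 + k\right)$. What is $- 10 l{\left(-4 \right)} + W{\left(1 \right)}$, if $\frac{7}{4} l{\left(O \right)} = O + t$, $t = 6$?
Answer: $- \frac{38}{7} \approx -5.4286$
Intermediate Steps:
$W{\left(k \right)} = k \left(5 + k\right)$ ($W{\left(k \right)} = \left(5 + k\right) k = k \left(5 + k\right)$)
$l{\left(O \right)} = \frac{24}{7} + \frac{4 O}{7}$ ($l{\left(O \right)} = \frac{4 \left(O + 6\right)}{7} = \frac{4 \left(6 + O\right)}{7} = \frac{24}{7} + \frac{4 O}{7}$)
$- 10 l{\left(-4 \right)} + W{\left(1 \right)} = - 10 \left(\frac{24}{7} + \frac{4}{7} \left(-4\right)\right) + 1 \left(5 + 1\right) = - 10 \left(\frac{24}{7} - \frac{16}{7}\right) + 1 \cdot 6 = \left(-10\right) \frac{8}{7} + 6 = - \frac{80}{7} + 6 = - \frac{38}{7}$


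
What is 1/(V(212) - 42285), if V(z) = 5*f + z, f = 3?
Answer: -1/42058 ≈ -2.3777e-5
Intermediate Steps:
V(z) = 15 + z (V(z) = 5*3 + z = 15 + z)
1/(V(212) - 42285) = 1/((15 + 212) - 42285) = 1/(227 - 42285) = 1/(-42058) = -1/42058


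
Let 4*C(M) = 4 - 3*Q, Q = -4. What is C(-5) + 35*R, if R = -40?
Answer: -1396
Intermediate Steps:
C(M) = 4 (C(M) = (4 - 3*(-4))/4 = (4 + 12)/4 = (1/4)*16 = 4)
C(-5) + 35*R = 4 + 35*(-40) = 4 - 1400 = -1396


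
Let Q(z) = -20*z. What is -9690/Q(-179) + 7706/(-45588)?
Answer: -5866690/2040063 ≈ -2.8757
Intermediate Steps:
-9690/Q(-179) + 7706/(-45588) = -9690/((-20*(-179))) + 7706/(-45588) = -9690/3580 + 7706*(-1/45588) = -9690*1/3580 - 3853/22794 = -969/358 - 3853/22794 = -5866690/2040063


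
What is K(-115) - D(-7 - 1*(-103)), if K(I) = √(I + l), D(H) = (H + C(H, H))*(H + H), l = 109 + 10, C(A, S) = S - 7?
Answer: -35518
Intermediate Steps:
C(A, S) = -7 + S
l = 119
D(H) = 2*H*(-7 + 2*H) (D(H) = (H + (-7 + H))*(H + H) = (-7 + 2*H)*(2*H) = 2*H*(-7 + 2*H))
K(I) = √(119 + I) (K(I) = √(I + 119) = √(119 + I))
K(-115) - D(-7 - 1*(-103)) = √(119 - 115) - 2*(-7 - 1*(-103))*(-7 + 2*(-7 - 1*(-103))) = √4 - 2*(-7 + 103)*(-7 + 2*(-7 + 103)) = 2 - 2*96*(-7 + 2*96) = 2 - 2*96*(-7 + 192) = 2 - 2*96*185 = 2 - 1*35520 = 2 - 35520 = -35518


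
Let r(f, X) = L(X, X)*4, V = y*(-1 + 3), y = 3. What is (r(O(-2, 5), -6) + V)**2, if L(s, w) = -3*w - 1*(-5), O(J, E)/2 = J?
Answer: 9604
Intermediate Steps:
O(J, E) = 2*J
L(s, w) = 5 - 3*w (L(s, w) = -3*w + 5 = 5 - 3*w)
V = 6 (V = 3*(-1 + 3) = 3*2 = 6)
r(f, X) = 20 - 12*X (r(f, X) = (5 - 3*X)*4 = 20 - 12*X)
(r(O(-2, 5), -6) + V)**2 = ((20 - 12*(-6)) + 6)**2 = ((20 + 72) + 6)**2 = (92 + 6)**2 = 98**2 = 9604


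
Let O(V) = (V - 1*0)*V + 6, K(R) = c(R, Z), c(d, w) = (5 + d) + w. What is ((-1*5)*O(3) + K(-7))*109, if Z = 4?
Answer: -7957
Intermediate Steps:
c(d, w) = 5 + d + w
K(R) = 9 + R (K(R) = 5 + R + 4 = 9 + R)
O(V) = 6 + V² (O(V) = (V + 0)*V + 6 = V*V + 6 = V² + 6 = 6 + V²)
((-1*5)*O(3) + K(-7))*109 = ((-1*5)*(6 + 3²) + (9 - 7))*109 = (-5*(6 + 9) + 2)*109 = (-5*15 + 2)*109 = (-75 + 2)*109 = -73*109 = -7957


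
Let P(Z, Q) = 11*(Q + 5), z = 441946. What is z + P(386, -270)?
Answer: 439031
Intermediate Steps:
P(Z, Q) = 55 + 11*Q (P(Z, Q) = 11*(5 + Q) = 55 + 11*Q)
z + P(386, -270) = 441946 + (55 + 11*(-270)) = 441946 + (55 - 2970) = 441946 - 2915 = 439031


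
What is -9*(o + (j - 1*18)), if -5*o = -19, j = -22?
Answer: 1629/5 ≈ 325.80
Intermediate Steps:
o = 19/5 (o = -⅕*(-19) = 19/5 ≈ 3.8000)
-9*(o + (j - 1*18)) = -9*(19/5 + (-22 - 1*18)) = -9*(19/5 + (-22 - 18)) = -9*(19/5 - 40) = -9*(-181/5) = 1629/5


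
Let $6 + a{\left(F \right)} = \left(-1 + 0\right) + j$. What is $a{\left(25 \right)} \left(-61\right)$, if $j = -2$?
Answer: $549$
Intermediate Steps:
$a{\left(F \right)} = -9$ ($a{\left(F \right)} = -6 + \left(\left(-1 + 0\right) - 2\right) = -6 - 3 = -9$)
$a{\left(25 \right)} \left(-61\right) = \left(-9\right) \left(-61\right) = 549$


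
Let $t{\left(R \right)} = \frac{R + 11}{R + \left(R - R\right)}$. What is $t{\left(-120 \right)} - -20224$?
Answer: $\frac{2426989}{120} \approx 20225.0$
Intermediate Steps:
$t{\left(R \right)} = \frac{11 + R}{R}$ ($t{\left(R \right)} = \frac{11 + R}{R + 0} = \frac{11 + R}{R}$)
$t{\left(-120 \right)} - -20224 = \frac{11 - 120}{-120} - -20224 = \left(- \frac{1}{120}\right) \left(-109\right) + 20224 = \frac{109}{120} + 20224 = \frac{2426989}{120}$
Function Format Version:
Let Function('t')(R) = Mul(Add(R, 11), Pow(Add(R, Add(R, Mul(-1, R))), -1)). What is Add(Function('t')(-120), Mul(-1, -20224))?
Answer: Rational(2426989, 120) ≈ 20225.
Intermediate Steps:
Function('t')(R) = Mul(Pow(R, -1), Add(11, R)) (Function('t')(R) = Mul(Add(11, R), Pow(Add(R, 0), -1)) = Mul(Add(11, R), Pow(R, -1)) = Mul(Pow(R, -1), Add(11, R)))
Add(Function('t')(-120), Mul(-1, -20224)) = Add(Mul(Pow(-120, -1), Add(11, -120)), Mul(-1, -20224)) = Add(Mul(Rational(-1, 120), -109), 20224) = Add(Rational(109, 120), 20224) = Rational(2426989, 120)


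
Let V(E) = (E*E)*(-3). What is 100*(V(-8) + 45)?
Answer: -14700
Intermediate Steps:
V(E) = -3*E² (V(E) = E²*(-3) = -3*E²)
100*(V(-8) + 45) = 100*(-3*(-8)² + 45) = 100*(-3*64 + 45) = 100*(-192 + 45) = 100*(-147) = -14700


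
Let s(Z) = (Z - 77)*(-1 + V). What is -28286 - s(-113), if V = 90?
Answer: -11376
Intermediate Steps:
s(Z) = -6853 + 89*Z (s(Z) = (Z - 77)*(-1 + 90) = (-77 + Z)*89 = -6853 + 89*Z)
-28286 - s(-113) = -28286 - (-6853 + 89*(-113)) = -28286 - (-6853 - 10057) = -28286 - 1*(-16910) = -28286 + 16910 = -11376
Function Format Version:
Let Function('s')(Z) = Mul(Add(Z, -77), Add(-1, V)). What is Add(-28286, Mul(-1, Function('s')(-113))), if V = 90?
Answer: -11376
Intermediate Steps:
Function('s')(Z) = Add(-6853, Mul(89, Z)) (Function('s')(Z) = Mul(Add(Z, -77), Add(-1, 90)) = Mul(Add(-77, Z), 89) = Add(-6853, Mul(89, Z)))
Add(-28286, Mul(-1, Function('s')(-113))) = Add(-28286, Mul(-1, Add(-6853, Mul(89, -113)))) = Add(-28286, Mul(-1, Add(-6853, -10057))) = Add(-28286, Mul(-1, -16910)) = Add(-28286, 16910) = -11376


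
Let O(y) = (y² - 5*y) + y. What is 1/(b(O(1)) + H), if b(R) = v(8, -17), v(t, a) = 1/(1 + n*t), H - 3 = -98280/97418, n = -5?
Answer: 1899651/3733784 ≈ 0.50877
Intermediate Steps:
H = 96987/48709 (H = 3 - 98280/97418 = 3 - 98280*1/97418 = 3 - 49140/48709 = 96987/48709 ≈ 1.9912)
O(y) = y² - 4*y
v(t, a) = 1/(1 - 5*t)
b(R) = -1/39 (b(R) = -1/(-1 + 5*8) = -1/(-1 + 40) = -1/39)
1/(b(O(1)) + H) = 1/(-1/39 + 96987/48709) = 1/(3733784/1899651) = 1899651/3733784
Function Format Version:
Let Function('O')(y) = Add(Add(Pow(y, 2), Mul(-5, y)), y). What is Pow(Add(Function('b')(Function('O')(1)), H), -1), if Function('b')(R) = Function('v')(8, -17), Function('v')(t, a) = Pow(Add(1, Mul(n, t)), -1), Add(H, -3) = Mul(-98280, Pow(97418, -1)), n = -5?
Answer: Rational(1899651, 3733784) ≈ 0.50877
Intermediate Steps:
H = Rational(96987, 48709) (H = Add(3, Mul(-98280, Pow(97418, -1))) = Add(3, Mul(-98280, Rational(1, 97418))) = Add(3, Rational(-49140, 48709)) = Rational(96987, 48709) ≈ 1.9912)
Function('O')(y) = Add(Pow(y, 2), Mul(-4, y))
Function('v')(t, a) = Pow(Add(1, Mul(-5, t)), -1)
Function('b')(R) = Rational(-1, 39) (Function('b')(R) = Mul(-1, Pow(Add(-1, Mul(5, 8)), -1)) = Mul(-1, Pow(Add(-1, 40), -1)) = Mul(-1, Pow(39, -1)) = Mul(-1, Rational(1, 39)) = Rational(-1, 39))
Pow(Add(Function('b')(Function('O')(1)), H), -1) = Pow(Add(Rational(-1, 39), Rational(96987, 48709)), -1) = Pow(Rational(3733784, 1899651), -1) = Rational(1899651, 3733784)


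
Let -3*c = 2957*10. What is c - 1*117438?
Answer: -381884/3 ≈ -1.2729e+5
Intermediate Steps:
c = -29570/3 (c = -2957*10/3 = -1/3*29570 = -29570/3 ≈ -9856.7)
c - 1*117438 = -29570/3 - 1*117438 = -29570/3 - 117438 = -381884/3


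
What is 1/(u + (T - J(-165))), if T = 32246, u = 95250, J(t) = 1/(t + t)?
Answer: 330/42073681 ≈ 7.8434e-6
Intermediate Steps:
J(t) = 1/(2*t)
1/(u + (T - J(-165))) = 1/(95250 + (32246 - 1/(2*(-165)))) = 1/(95250 + (32246 - (-1)/(2*165))) = 1/(95250 + (32246 - 1*(-1/330))) = 1/(95250 + (32246 + 1/330)) = 1/(95250 + 10641181/330) = 1/(42073681/330) = 330/42073681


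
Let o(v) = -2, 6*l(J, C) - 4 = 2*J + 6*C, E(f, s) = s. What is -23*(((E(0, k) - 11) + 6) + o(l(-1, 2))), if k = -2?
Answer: 207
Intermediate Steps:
l(J, C) = 2/3 + C + J/3 (l(J, C) = 2/3 + (2*J + 6*C)/6 = 2/3 + (C + J/3) = 2/3 + C + J/3)
-23*(((E(0, k) - 11) + 6) + o(l(-1, 2))) = -23*(((-2 - 11) + 6) - 2) = -23*((-13 + 6) - 2) = -23*(-7 - 2) = -23*(-9) = 207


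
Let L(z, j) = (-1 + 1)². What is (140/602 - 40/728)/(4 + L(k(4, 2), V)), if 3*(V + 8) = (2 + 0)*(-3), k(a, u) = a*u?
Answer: 695/15652 ≈ 0.044403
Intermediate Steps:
V = -10 (V = -8 + ((2 + 0)*(-3))/3 = -8 + (2*(-3))/3 = -8 + (⅓)*(-6) = -8 - 2 = -10)
L(z, j) = 0 (L(z, j) = 0² = 0)
(140/602 - 40/728)/(4 + L(k(4, 2), V)) = (140/602 - 40/728)/(4 + 0) = (140*(1/602) - 40*1/728)/4 = (10/43 - 5/91)*(¼) = (695/3913)*(¼) = 695/15652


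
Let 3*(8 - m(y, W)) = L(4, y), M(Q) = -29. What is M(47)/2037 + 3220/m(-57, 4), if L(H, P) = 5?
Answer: 19676869/38703 ≈ 508.41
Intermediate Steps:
m(y, W) = 19/3 (m(y, W) = 8 - 1/3*5 = 8 - 5/3 = 19/3)
M(47)/2037 + 3220/m(-57, 4) = -29/2037 + 3220/(19/3) = -29*1/2037 + 3220*(3/19) = -29/2037 + 9660/19 = 19676869/38703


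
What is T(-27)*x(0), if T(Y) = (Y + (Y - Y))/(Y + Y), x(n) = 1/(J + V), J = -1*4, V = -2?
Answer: -1/12 ≈ -0.083333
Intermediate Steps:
J = -4
x(n) = -1/6 (x(n) = 1/(-4 - 2) = 1/(-6) = -1/6)
T(Y) = 1/2 (T(Y) = (Y + 0)/((2*Y)) = Y*(1/(2*Y)) = 1/2)
T(-27)*x(0) = (1/2)*(-1/6) = -1/12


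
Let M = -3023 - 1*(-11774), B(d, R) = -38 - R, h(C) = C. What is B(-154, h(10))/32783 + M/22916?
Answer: 285784065/751255228 ≈ 0.38041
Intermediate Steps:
M = 8751 (M = -3023 + 11774 = 8751)
B(-154, h(10))/32783 + M/22916 = (-38 - 1*10)/32783 + 8751/22916 = (-38 - 10)*(1/32783) + 8751*(1/22916) = -48*1/32783 + 8751/22916 = -48/32783 + 8751/22916 = 285784065/751255228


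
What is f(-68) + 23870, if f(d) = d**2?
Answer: 28494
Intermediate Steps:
f(-68) + 23870 = (-68)**2 + 23870 = 4624 + 23870 = 28494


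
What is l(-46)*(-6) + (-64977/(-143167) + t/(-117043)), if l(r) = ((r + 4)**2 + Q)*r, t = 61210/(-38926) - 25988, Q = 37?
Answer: 162114379218415847304/326135558307803 ≈ 4.9708e+5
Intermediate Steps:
t = -505835049/19463 (t = 61210*(-1/38926) - 25988 = -30605/19463 - 25988 = -505835049/19463 ≈ -25990.)
l(r) = r*(37 + (4 + r)**2) (l(r) = ((r + 4)**2 + 37)*r = ((4 + r)**2 + 37)*r = (37 + (4 + r)**2)*r = r*(37 + (4 + r)**2))
l(-46)*(-6) + (-64977/(-143167) + t/(-117043)) = -46*(37 + (4 - 46)**2)*(-6) + (-64977/(-143167) - 505835049/19463/(-117043)) = -46*(37 + (-42)**2)*(-6) + (-64977*(-1/143167) - 505835049/19463*(-1/117043)) = -46*(37 + 1764)*(-6) + (64977/143167 + 505835049/2278007909) = -46*1801*(-6) + 220437006363276/326135558307803 = -82846*(-6) + 220437006363276/326135558307803 = 497076 + 220437006363276/326135558307803 = 162114379218415847304/326135558307803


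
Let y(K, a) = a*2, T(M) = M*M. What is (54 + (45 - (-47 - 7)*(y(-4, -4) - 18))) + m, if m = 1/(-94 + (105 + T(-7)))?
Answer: -78299/60 ≈ -1305.0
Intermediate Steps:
T(M) = M²
m = 1/60 (m = 1/(-94 + (105 + (-7)²)) = 1/(-94 + (105 + 49)) = 1/(-94 + 154) = 1/60 ≈ 0.016667)
y(K, a) = 2*a
(54 + (45 - (-47 - 7)*(y(-4, -4) - 18))) + m = (54 + (45 - (-47 - 7)*(2*(-4) - 18))) + 1/60 = (54 + (45 - (-54)*(-8 - 18))) + 1/60 = (54 + (45 - (-54)*(-26))) + 1/60 = (54 + (45 - 1*1404)) + 1/60 = (54 + (45 - 1404)) + 1/60 = (54 - 1359) + 1/60 = -1305 + 1/60 = -78299/60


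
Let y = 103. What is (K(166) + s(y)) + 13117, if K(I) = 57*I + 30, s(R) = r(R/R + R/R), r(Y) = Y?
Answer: 22611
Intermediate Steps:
s(R) = 2 (s(R) = R/R + R/R = 1 + 1 = 2)
K(I) = 30 + 57*I
(K(166) + s(y)) + 13117 = ((30 + 57*166) + 2) + 13117 = ((30 + 9462) + 2) + 13117 = (9492 + 2) + 13117 = 9494 + 13117 = 22611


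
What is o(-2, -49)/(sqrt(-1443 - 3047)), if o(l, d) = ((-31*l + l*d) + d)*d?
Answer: 5439*I*sqrt(4490)/4490 ≈ 81.17*I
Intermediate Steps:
o(l, d) = d*(d - 31*l + d*l) (o(l, d) = ((-31*l + d*l) + d)*d = (d - 31*l + d*l)*d = d*(d - 31*l + d*l))
o(-2, -49)/(sqrt(-1443 - 3047)) = (-49*(-49 - 31*(-2) - 49*(-2)))/(sqrt(-1443 - 3047)) = (-49*(-49 + 62 + 98))/(sqrt(-4490)) = (-49*111)/((I*sqrt(4490))) = -(-5439)*I*sqrt(4490)/4490 = 5439*I*sqrt(4490)/4490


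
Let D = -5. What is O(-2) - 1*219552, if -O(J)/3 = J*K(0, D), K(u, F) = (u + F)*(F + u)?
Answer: -219402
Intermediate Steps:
K(u, F) = (F + u)² (K(u, F) = (F + u)*(F + u) = (F + u)²)
O(J) = -75*J (O(J) = -3*J*(-5 + 0)² = -3*J*(-5)² = -3*J*25 = -75*J)
O(-2) - 1*219552 = -75*(-2) - 1*219552 = 150 - 219552 = -219402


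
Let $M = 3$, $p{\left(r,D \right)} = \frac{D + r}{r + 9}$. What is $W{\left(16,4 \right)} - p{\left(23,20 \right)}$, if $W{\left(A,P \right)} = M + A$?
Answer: $\frac{565}{32} \approx 17.656$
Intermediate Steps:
$p{\left(r,D \right)} = \frac{D + r}{9 + r}$
$W{\left(A,P \right)} = 3 + A$
$W{\left(16,4 \right)} - p{\left(23,20 \right)} = \left(3 + 16\right) - \frac{20 + 23}{9 + 23} = 19 - \frac{1}{32} \cdot 43 = 19 - \frac{43}{32} = \frac{565}{32}$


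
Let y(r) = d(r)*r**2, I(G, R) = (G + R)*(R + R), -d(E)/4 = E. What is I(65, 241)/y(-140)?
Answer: 36873/2744000 ≈ 0.013438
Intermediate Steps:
d(E) = -4*E
I(G, R) = 2*R*(G + R) (I(G, R) = (G + R)*(2*R) = 2*R*(G + R))
y(r) = -4*r**3 (y(r) = (-4*r)*r**2 = -4*r**3)
I(65, 241)/y(-140) = (2*241*(65 + 241))/((-4*(-140)**3)) = (2*241*306)/((-4*(-2744000))) = 147492/10976000 = 147492*(1/10976000) = 36873/2744000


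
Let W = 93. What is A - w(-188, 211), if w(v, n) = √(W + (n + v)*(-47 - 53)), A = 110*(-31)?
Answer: -3410 - I*√2207 ≈ -3410.0 - 46.979*I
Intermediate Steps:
A = -3410
w(v, n) = √(93 - 100*n - 100*v) (w(v, n) = √(93 + (n + v)*(-47 - 53)) = √(93 + (n + v)*(-100)) = √(93 + (-100*n - 100*v)) = √(93 - 100*n - 100*v))
A - w(-188, 211) = -3410 - √(93 - 100*211 - 100*(-188)) = -3410 - √(93 - 21100 + 18800) = -3410 - √(-2207) = -3410 - I*√2207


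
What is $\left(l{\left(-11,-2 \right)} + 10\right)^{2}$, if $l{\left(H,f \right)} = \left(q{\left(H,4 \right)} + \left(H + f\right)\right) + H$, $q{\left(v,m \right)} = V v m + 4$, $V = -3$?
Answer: $14884$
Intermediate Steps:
$q{\left(v,m \right)} = 4 - 3 m v$ ($q{\left(v,m \right)} = - 3 v m + 4 = - 3 m v + 4 = 4 - 3 m v$)
$l{\left(H,f \right)} = 4 + f - 10 H$ ($l{\left(H,f \right)} = \left(\left(4 - 12 H\right) + \left(H + f\right)\right) + H = \left(4 + f - 11 H\right) + H = 4 + f - 10 H$)
$\left(l{\left(-11,-2 \right)} + 10\right)^{2} = \left(\left(4 - 2 - -110\right) + 10\right)^{2} = \left(\left(4 - 2 + 110\right) + 10\right)^{2} = \left(112 + 10\right)^{2} = 122^{2} = 14884$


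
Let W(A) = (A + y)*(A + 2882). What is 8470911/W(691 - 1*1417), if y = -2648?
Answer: -8470911/7274344 ≈ -1.1645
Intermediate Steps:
W(A) = (-2648 + A)*(2882 + A) (W(A) = (A - 2648)*(A + 2882) = (-2648 + A)*(2882 + A))
8470911/W(691 - 1*1417) = 8470911/(-7631536 + (691 - 1*1417)² + 234*(691 - 1*1417)) = 8470911/(-7631536 + (691 - 1417)² + 234*(691 - 1417)) = 8470911/(-7631536 + (-726)² + 234*(-726)) = 8470911/(-7631536 + 527076 - 169884) = 8470911/(-7274344) = 8470911*(-1/7274344) = -8470911/7274344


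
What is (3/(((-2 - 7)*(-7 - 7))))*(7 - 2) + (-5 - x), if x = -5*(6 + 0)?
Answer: 1055/42 ≈ 25.119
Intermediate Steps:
x = -30 (x = -5*6 = -30)
(3/(((-2 - 7)*(-7 - 7))))*(7 - 2) + (-5 - x) = (3/(((-2 - 7)*(-7 - 7))))*(7 - 2) + (-5 - 1*(-30)) = (3/((-9*(-14))))*5 + (-5 + 30) = (3/126)*5 + 25 = (3*(1/126))*5 + 25 = (1/42)*5 + 25 = 5/42 + 25 = 1055/42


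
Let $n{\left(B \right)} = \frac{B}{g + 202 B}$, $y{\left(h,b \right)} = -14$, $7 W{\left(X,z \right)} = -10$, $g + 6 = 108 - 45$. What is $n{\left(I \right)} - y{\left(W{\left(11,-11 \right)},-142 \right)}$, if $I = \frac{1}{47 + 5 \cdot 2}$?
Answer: $\frac{48315}{3451} \approx 14.0$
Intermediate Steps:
$g = 57$ ($g = -6 + \left(108 - 45\right) = -6 + 63 = 57$)
$W{\left(X,z \right)} = - \frac{10}{7}$ ($W{\left(X,z \right)} = \frac{1}{7} \left(-10\right) = - \frac{10}{7}$)
$I = \frac{1}{57}$ ($I = \frac{1}{47 + 10} = \frac{1}{57} \approx 0.017544$)
$n{\left(B \right)} = \frac{B}{57 + 202 B}$
$n{\left(I \right)} - y{\left(W{\left(11,-11 \right)},-142 \right)} = \frac{1}{57 \left(57 + 202 \cdot \frac{1}{57}\right)} - -14 = \frac{1}{57 \left(57 + \frac{202}{57}\right)} + 14 = \frac{1}{57 \cdot \frac{3451}{57}} + 14 = \frac{1}{57} \cdot \frac{57}{3451} + 14 = \frac{1}{3451} + 14 = \frac{48315}{3451}$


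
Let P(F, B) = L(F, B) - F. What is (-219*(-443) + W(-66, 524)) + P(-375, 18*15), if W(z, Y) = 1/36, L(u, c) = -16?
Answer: 3505537/36 ≈ 97376.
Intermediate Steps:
W(z, Y) = 1/36
P(F, B) = -16 - F
(-219*(-443) + W(-66, 524)) + P(-375, 18*15) = (-219*(-443) + 1/36) + (-16 - 1*(-375)) = (97017 + 1/36) + (-16 + 375) = 3492613/36 + 359 = 3505537/36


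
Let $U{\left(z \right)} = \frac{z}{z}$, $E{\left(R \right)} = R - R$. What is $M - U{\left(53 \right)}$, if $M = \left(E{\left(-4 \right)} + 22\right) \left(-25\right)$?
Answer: $-551$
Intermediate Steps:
$E{\left(R \right)} = 0$
$U{\left(z \right)} = 1$
$M = -550$ ($M = \left(0 + 22\right) \left(-25\right) = 22 \left(-25\right) = -550$)
$M - U{\left(53 \right)} = -550 - 1 = -551$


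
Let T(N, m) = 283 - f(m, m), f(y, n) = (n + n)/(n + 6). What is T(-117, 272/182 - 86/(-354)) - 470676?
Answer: -58623724381/124627 ≈ -4.7039e+5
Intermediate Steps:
f(y, n) = 2*n/(6 + n) (f(y, n) = (2*n)/(6 + n) = 2*n/(6 + n))
T(N, m) = 283 - 2*m/(6 + m)
T(-117, 272/182 - 86/(-354)) - 470676 = (1698 + 281*(272/182 - 86/(-354)))/(6 + (272/182 - 86/(-354))) - 470676 = (1698 + 281*(272*(1/182) - 86*(-1/354)))/(6 + (272*(1/182) - 86*(-1/354))) - 470676 = (1698 + 281*(136/91 + 43/177))/(6 + (136/91 + 43/177)) - 470676 = (1698 + 281*(27985/16107))/(6 + 27985/16107) - 470676 = (1698 + 7863785/16107)/(124627/16107) - 470676 = (16107/124627)*(35213471/16107) - 470676 = 35213471/124627 - 470676 = -58623724381/124627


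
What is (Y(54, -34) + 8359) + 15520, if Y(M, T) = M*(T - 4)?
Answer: 21827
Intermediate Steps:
Y(M, T) = M*(-4 + T)
(Y(54, -34) + 8359) + 15520 = (54*(-4 - 34) + 8359) + 15520 = (54*(-38) + 8359) + 15520 = (-2052 + 8359) + 15520 = 6307 + 15520 = 21827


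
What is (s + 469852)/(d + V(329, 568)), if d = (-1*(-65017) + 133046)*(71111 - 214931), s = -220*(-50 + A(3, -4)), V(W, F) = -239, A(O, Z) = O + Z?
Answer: -481072/28485420899 ≈ -1.6888e-5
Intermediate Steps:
s = 11220 (s = -220*(-50 + (3 - 4)) = -220*(-50 - 1) = -220*(-51) = 11220)
d = -28485420660 (d = (65017 + 133046)*(-143820) = 198063*(-143820) = -28485420660)
(s + 469852)/(d + V(329, 568)) = (11220 + 469852)/(-28485420660 - 239) = 481072/(-28485420899) = 481072*(-1/28485420899) = -481072/28485420899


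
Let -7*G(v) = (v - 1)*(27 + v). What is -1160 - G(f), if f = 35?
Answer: -6012/7 ≈ -858.86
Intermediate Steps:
G(v) = -(-1 + v)*(27 + v)/7 (G(v) = -(v - 1)*(27 + v)/7 = -(-1 + v)*(27 + v)/7)
-1160 - G(f) = -1160 - (27/7 - 26/7*35 - ⅐*35²) = -1160 - (27/7 - 130 - ⅐*1225) = -1160 - (27/7 - 130 - 175) = -1160 - 1*(-2108/7) = -1160 + 2108/7 = -6012/7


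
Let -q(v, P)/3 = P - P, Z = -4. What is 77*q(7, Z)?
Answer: 0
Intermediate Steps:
q(v, P) = 0 (q(v, P) = -3*(P - P) = -3*0 = 0)
77*q(7, Z) = 77*0 = 0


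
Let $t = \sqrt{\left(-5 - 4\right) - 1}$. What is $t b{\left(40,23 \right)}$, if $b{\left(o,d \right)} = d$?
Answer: $23 i \sqrt{10} \approx 72.732 i$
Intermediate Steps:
$t = i \sqrt{10}$ ($t = \sqrt{\left(-5 - 4\right) - 1} = \sqrt{-9 - 1} = \sqrt{-10} = i \sqrt{10} \approx 3.1623 i$)
$t b{\left(40,23 \right)} = i \sqrt{10} \cdot 23 = 23 i \sqrt{10}$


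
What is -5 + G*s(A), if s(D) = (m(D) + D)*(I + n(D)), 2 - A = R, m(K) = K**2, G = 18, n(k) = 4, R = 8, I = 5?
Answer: 4855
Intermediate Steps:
A = -6 (A = 2 - 1*8 = 2 - 8 = -6)
s(D) = 9*D + 9*D**2 (s(D) = (D**2 + D)*(5 + 4) = (D + D**2)*9 = 9*D + 9*D**2)
-5 + G*s(A) = -5 + 18*(9*(-6)*(1 - 6)) = -5 + 18*(9*(-6)*(-5)) = -5 + 18*270 = -5 + 4860 = 4855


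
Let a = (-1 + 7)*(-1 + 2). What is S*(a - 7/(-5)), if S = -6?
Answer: -222/5 ≈ -44.400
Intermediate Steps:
a = 6 (a = 6*1 = 6)
S*(a - 7/(-5)) = -6*(6 - 7/(-5)) = -6*(6 - 7*(-1/5)) = -6*(6 + 7/5) = -6*37/5 = -222/5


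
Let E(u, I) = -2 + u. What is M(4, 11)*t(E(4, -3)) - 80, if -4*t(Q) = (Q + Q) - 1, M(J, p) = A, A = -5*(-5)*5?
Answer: -695/4 ≈ -173.75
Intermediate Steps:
A = 125 (A = 25*5 = 125)
M(J, p) = 125
t(Q) = ¼ - Q/2 (t(Q) = -((Q + Q) - 1)/4 = -(2*Q - 1)/4 = -(-1 + 2*Q)/4 = ¼ - Q/2)
M(4, 11)*t(E(4, -3)) - 80 = 125*(¼ - (-2 + 4)/2) - 80 = 125*(¼ - ½*2) - 80 = 125*(¼ - 1) - 80 = 125*(-¾) - 80 = -375/4 - 80 = -695/4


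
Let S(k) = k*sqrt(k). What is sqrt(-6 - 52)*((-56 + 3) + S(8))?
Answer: I*sqrt(58)*(-53 + 16*sqrt(2)) ≈ -231.31*I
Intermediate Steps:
S(k) = k**(3/2)
sqrt(-6 - 52)*((-56 + 3) + S(8)) = sqrt(-6 - 52)*((-56 + 3) + 8**(3/2)) = sqrt(-58)*(-53 + 16*sqrt(2)) = (I*sqrt(58))*(-53 + 16*sqrt(2)) = I*sqrt(58)*(-53 + 16*sqrt(2))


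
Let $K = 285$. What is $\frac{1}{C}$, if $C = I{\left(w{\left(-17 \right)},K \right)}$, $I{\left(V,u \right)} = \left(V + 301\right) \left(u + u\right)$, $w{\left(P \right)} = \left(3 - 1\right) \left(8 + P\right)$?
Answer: $\frac{1}{161310} \approx 6.1992 \cdot 10^{-6}$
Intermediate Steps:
$w{\left(P \right)} = 16 + 2 P$ ($w{\left(P \right)} = 2 \left(8 + P\right) = 16 + 2 P$)
$I{\left(V,u \right)} = 2 u \left(301 + V\right)$ ($I{\left(V,u \right)} = \left(301 + V\right) 2 u = 2 u \left(301 + V\right)$)
$C = 161310$ ($C = 2 \cdot 285 \left(301 + \left(16 + 2 \left(-17\right)\right)\right) = 2 \cdot 285 \left(301 + \left(16 - 34\right)\right) = 2 \cdot 285 \left(301 - 18\right) = 2 \cdot 285 \cdot 283 = 161310$)
$\frac{1}{C} = \frac{1}{161310}$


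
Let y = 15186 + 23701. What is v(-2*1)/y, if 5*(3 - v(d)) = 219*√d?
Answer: 3/38887 - 219*I*√2/194435 ≈ 7.7147e-5 - 0.0015929*I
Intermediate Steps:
v(d) = 3 - 219*√d/5
y = 38887
v(-2*1)/y = (3 - 219*I*√2/5)/38887 = (3 - 219*I*√2/5)*(1/38887) = 3/38887 - 219*I*√2/194435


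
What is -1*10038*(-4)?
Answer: 40152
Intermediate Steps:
-1*10038*(-4) = -10038*(-4) = 40152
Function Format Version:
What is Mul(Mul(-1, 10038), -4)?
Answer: 40152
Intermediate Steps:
Mul(Mul(-1, 10038), -4) = Mul(-10038, -4) = 40152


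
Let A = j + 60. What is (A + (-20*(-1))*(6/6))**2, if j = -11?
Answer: 4761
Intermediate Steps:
A = 49 (A = -11 + 60 = 49)
(A + (-20*(-1))*(6/6))**2 = (49 + (-20*(-1))*(6/6))**2 = (49 + (-5*(-4))*(6*(1/6)))**2 = (49 + 20*1)**2 = (49 + 20)**2 = 69**2 = 4761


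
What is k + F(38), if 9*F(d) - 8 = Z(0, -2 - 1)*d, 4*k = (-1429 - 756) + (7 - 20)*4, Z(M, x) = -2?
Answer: -20405/36 ≈ -566.81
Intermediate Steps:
k = -2237/4 (k = ((-1429 - 756) + (7 - 20)*4)/4 = (-2185 - 13*4)/4 = (-2185 - 52)/4 = (¼)*(-2237) = -2237/4 ≈ -559.25)
F(d) = 8/9 - 2*d/9 (F(d) = 8/9 + (-2*d)/9 = 8/9 - 2*d/9)
k + F(38) = -2237/4 + (8/9 - 2/9*38) = -2237/4 + (8/9 - 76/9) = -2237/4 - 68/9 = -20405/36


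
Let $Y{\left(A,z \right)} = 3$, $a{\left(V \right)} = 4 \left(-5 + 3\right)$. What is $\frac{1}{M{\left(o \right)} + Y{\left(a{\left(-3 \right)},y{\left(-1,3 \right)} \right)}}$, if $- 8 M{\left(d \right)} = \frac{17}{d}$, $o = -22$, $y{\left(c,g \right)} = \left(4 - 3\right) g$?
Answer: $\frac{176}{545} \approx 0.32294$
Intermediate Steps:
$y{\left(c,g \right)} = g$ ($y{\left(c,g \right)} = 1 g = g$)
$a{\left(V \right)} = -8$ ($a{\left(V \right)} = 4 \left(-2\right) = -8$)
$M{\left(d \right)} = - \frac{17}{8 d}$ ($M{\left(d \right)} = - \frac{17 \frac{1}{d}}{8} = - \frac{17}{8 d}$)
$\frac{1}{M{\left(o \right)} + Y{\left(a{\left(-3 \right)},y{\left(-1,3 \right)} \right)}} = \frac{1}{- \frac{17}{8 \left(-22\right)} + 3} = \frac{1}{\left(- \frac{17}{8}\right) \left(- \frac{1}{22}\right) + 3} = \frac{1}{\frac{17}{176} + 3} = \frac{1}{\frac{545}{176}} = \frac{176}{545}$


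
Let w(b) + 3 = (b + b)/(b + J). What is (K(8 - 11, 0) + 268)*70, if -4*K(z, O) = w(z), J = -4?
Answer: 37595/2 ≈ 18798.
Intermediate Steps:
w(b) = -3 + 2*b/(-4 + b) (w(b) = -3 + (b + b)/(b - 4) = -3 + (2*b)/(-4 + b) = -3 + 2*b/(-4 + b))
K(z, O) = -(12 - z)/(4*(-4 + z))
(K(8 - 11, 0) + 268)*70 = ((-12 + (8 - 11))/(4*(-4 + (8 - 11))) + 268)*70 = ((-12 - 3)/(4*(-4 - 3)) + 268)*70 = ((1/4)*(-15)/(-7) + 268)*70 = ((1/4)*(-1/7)*(-15) + 268)*70 = (15/28 + 268)*70 = (7519/28)*70 = 37595/2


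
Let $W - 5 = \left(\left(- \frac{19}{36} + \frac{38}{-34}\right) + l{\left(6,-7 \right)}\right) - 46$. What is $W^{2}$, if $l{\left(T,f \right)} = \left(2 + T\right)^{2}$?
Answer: $\frac{170798761}{374544} \approx 456.02$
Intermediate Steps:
$W = \frac{13069}{612}$ ($W = 5 - \left(\frac{29159}{612} - \left(2 + 6\right)^{2}\right) = 5 + \left(\left(\left(\left(-19\right) \frac{1}{36} + 38 \left(- \frac{1}{34}\right)\right) + 8^{2}\right) - 46\right) = 5 + \left(\left(\left(- \frac{19}{36} - \frac{19}{17}\right) + 64\right) - 46\right) = 5 + \left(\left(- \frac{1007}{612} + 64\right) - 46\right) = 5 + \left(\frac{38161}{612} - 46\right) = 5 + \frac{10009}{612} = \frac{13069}{612} \approx 21.355$)
$W^{2} = \left(\frac{13069}{612}\right)^{2} = \frac{170798761}{374544}$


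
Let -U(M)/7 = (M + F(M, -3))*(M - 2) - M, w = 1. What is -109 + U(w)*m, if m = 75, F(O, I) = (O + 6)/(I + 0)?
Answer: -284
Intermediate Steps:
F(O, I) = (6 + O)/I
U(M) = 7*M - 7*(-2 + M)*(-2 + 2*M/3) (U(M) = -7*((M + (6 + M)/(-3))*(M - 2) - M) = -7*((M - (6 + M)/3)*(-2 + M) - M) = -7*((M + (-2 - M/3))*(-2 + M) - M) = -7*((-2 + 2*M/3)*(-2 + M) - M) = -7*((-2 + M)*(-2 + 2*M/3) - M) = -7*(-M + (-2 + M)*(-2 + 2*M/3)) = 7*M - 7*(-2 + M)*(-2 + 2*M/3))
-109 + U(w)*m = -109 + (-28 - 14/3*1² + (91/3)*1)*75 = -109 + (-28 - 14/3*1 + 91/3)*75 = -109 + (-28 - 14/3 + 91/3)*75 = -109 - 7/3*75 = -109 - 175 = -284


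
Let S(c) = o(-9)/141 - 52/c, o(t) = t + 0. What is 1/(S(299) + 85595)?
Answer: 1081/92527938 ≈ 1.1683e-5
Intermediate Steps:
o(t) = t
S(c) = -3/47 - 52/c (S(c) = -9/141 - 52/c = -9*1/141 - 52/c = -3/47 - 52/c)
1/(S(299) + 85595) = 1/((-3/47 - 52/299) + 85595) = 1/((-3/47 - 52*1/299) + 85595) = 1/((-3/47 - 4/23) + 85595) = 1/(-257/1081 + 85595) = 1/(92527938/1081) = 1081/92527938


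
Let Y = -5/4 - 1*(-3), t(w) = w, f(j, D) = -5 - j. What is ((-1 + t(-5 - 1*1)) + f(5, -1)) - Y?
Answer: -75/4 ≈ -18.750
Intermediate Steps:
Y = 7/4 (Y = -5*1/4 + 3 = -5/4 + 3 = 7/4 ≈ 1.7500)
((-1 + t(-5 - 1*1)) + f(5, -1)) - Y = ((-1 + (-5 - 1*1)) + (-5 - 1*5)) - 1*7/4 = ((-1 + (-5 - 1)) + (-5 - 5)) - 7/4 = ((-1 - 6) - 10) - 7/4 = (-7 - 10) - 7/4 = -17 - 7/4 = -75/4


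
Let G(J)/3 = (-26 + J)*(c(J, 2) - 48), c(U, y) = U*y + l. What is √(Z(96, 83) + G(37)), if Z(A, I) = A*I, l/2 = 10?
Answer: 3*√1054 ≈ 97.396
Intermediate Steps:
l = 20 (l = 2*10 = 20)
c(U, y) = 20 + U*y (c(U, y) = U*y + 20 = 20 + U*y)
G(J) = 3*(-28 + 2*J)*(-26 + J) (G(J) = 3*((-26 + J)*((20 + J*2) - 48)) = 3*((-26 + J)*((20 + 2*J) - 48)) = 3*((-26 + J)*(-28 + 2*J)) = 3*((-28 + 2*J)*(-26 + J)) = 3*(-28 + 2*J)*(-26 + J))
√(Z(96, 83) + G(37)) = √(96*83 + (2184 - 240*37 + 6*37²)) = √(7968 + (2184 - 8880 + 6*1369)) = √(7968 + (2184 - 8880 + 8214)) = √(7968 + 1518) = √9486 = 3*√1054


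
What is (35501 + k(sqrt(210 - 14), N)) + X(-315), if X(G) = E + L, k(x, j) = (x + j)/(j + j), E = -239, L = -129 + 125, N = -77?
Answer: 775685/22 ≈ 35258.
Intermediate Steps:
L = -4
k(x, j) = (j + x)/(2*j) (k(x, j) = (j + x)/((2*j)) = (j + x)*(1/(2*j)) = (j + x)/(2*j))
X(G) = -243 (X(G) = -239 - 4 = -243)
(35501 + k(sqrt(210 - 14), N)) + X(-315) = (35501 + (1/2)*(-77 + sqrt(210 - 14))/(-77)) - 243 = (35501 + (1/2)*(-1/77)*(-77 + sqrt(196))) - 243 = (35501 + (1/2)*(-1/77)*(-77 + 14)) - 243 = (35501 + (1/2)*(-1/77)*(-63)) - 243 = (35501 + 9/22) - 243 = 781031/22 - 243 = 775685/22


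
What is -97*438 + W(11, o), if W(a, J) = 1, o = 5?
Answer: -42485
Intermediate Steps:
-97*438 + W(11, o) = -97*438 + 1 = -42486 + 1 = -42485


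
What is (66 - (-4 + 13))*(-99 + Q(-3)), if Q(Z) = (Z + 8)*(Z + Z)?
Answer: -7353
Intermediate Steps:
Q(Z) = 2*Z*(8 + Z) (Q(Z) = (8 + Z)*(2*Z) = 2*Z*(8 + Z))
(66 - (-4 + 13))*(-99 + Q(-3)) = (66 - (-4 + 13))*(-99 + 2*(-3)*(8 - 3)) = (66 - 1*9)*(-99 + 2*(-3)*5) = (66 - 9)*(-99 - 30) = 57*(-129) = -7353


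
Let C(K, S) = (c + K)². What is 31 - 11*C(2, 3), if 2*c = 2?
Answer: -68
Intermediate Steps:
c = 1 (c = (½)*2 = 1)
C(K, S) = (1 + K)²
31 - 11*C(2, 3) = 31 - 11*(1 + 2)² = 31 - 11*3² = 31 - 11*9 = 31 - 99 = -68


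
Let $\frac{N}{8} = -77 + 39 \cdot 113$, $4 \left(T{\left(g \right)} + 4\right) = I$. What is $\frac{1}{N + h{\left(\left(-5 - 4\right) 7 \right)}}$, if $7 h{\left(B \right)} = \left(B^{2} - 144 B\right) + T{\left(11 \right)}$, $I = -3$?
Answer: $\frac{28}{1022065} \approx 2.7396 \cdot 10^{-5}$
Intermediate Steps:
$T{\left(g \right)} = - \frac{19}{4}$ ($T{\left(g \right)} = -4 + \frac{1}{4} \left(-3\right) = -4 - \frac{3}{4} = - \frac{19}{4}$)
$N = 34640$ ($N = 8 \left(-77 + 39 \cdot 113\right) = 8 \left(-77 + 4407\right) = 8 \cdot 4330 = 34640$)
$h{\left(B \right)} = - \frac{19}{28} - \frac{144 B}{7} + \frac{B^{2}}{7}$ ($h{\left(B \right)} = \frac{\left(B^{2} - 144 B\right) - \frac{19}{4}}{7} = \frac{- \frac{19}{4} + B^{2} - 144 B}{7} = - \frac{19}{28} - \frac{144 B}{7} + \frac{B^{2}}{7}$)
$\frac{1}{N + h{\left(\left(-5 - 4\right) 7 \right)}} = \frac{1}{34640 - \left(\frac{19}{28} - \frac{49 \left(-5 - 4\right)^{2}}{7} + \frac{144}{7} \left(-5 - 4\right) 7\right)} = \frac{1}{34640 - \left(\frac{19}{28} - 567 + \frac{144}{7} \left(-9\right) 7\right)} = \frac{1}{34640 - \left(- \frac{36269}{28} - 567\right)} = \frac{1}{34640 + \left(- \frac{19}{28} + 1296 + \frac{1}{7} \cdot 3969\right)} = \frac{1}{34640 + \left(- \frac{19}{28} + 1296 + 567\right)} = \frac{1}{34640 + \frac{52145}{28}} = \frac{1}{\frac{1022065}{28}} = \frac{28}{1022065}$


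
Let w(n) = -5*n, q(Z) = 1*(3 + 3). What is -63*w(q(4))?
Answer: 1890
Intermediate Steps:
q(Z) = 6 (q(Z) = 1*6 = 6)
-63*w(q(4)) = -(-315)*6 = -63*(-30) = 1890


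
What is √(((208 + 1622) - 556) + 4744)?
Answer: √6018 ≈ 77.576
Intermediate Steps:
√(((208 + 1622) - 556) + 4744) = √((1830 - 556) + 4744) = √(1274 + 4744) = √6018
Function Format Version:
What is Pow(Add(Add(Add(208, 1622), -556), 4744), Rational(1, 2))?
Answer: Pow(6018, Rational(1, 2)) ≈ 77.576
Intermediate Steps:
Pow(Add(Add(Add(208, 1622), -556), 4744), Rational(1, 2)) = Pow(Add(Add(1830, -556), 4744), Rational(1, 2)) = Pow(Add(1274, 4744), Rational(1, 2)) = Pow(6018, Rational(1, 2))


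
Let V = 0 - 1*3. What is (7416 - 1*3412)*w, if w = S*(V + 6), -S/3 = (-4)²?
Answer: -576576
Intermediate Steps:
S = -48 (S = -3*(-4)² = -3*16 = -48)
V = -3 (V = 0 - 3 = -3)
w = -144 (w = -48*(-3 + 6) = -48*3 = -144)
(7416 - 1*3412)*w = (7416 - 1*3412)*(-144) = (7416 - 3412)*(-144) = 4004*(-144) = -576576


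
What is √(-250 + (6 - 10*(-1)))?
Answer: 3*I*√26 ≈ 15.297*I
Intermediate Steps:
√(-250 + (6 - 10*(-1))) = √(-250 + (6 + 10)) = √(-250 + 16) = √(-234) = 3*I*√26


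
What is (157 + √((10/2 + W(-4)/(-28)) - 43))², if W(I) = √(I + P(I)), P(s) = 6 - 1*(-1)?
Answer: (2198 + I*√7*√(1064 + √3))²/196 ≈ 24611.0 + 1937.2*I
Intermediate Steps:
P(s) = 7 (P(s) = 6 + 1 = 7)
W(I) = √(7 + I) (W(I) = √(I + 7) = √(7 + I))
(157 + √((10/2 + W(-4)/(-28)) - 43))² = (157 + √((10/2 + √(7 - 4)/(-28)) - 43))² = (157 + √((10*(½) + √3*(-1/28)) - 43))² = (157 + √((5 - √3/28) - 43))² = (157 + √(-38 - √3/28))²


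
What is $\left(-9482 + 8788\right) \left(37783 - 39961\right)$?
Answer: $1511532$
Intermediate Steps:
$\left(-9482 + 8788\right) \left(37783 - 39961\right) = \left(-694\right) \left(-2178\right) = 1511532$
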